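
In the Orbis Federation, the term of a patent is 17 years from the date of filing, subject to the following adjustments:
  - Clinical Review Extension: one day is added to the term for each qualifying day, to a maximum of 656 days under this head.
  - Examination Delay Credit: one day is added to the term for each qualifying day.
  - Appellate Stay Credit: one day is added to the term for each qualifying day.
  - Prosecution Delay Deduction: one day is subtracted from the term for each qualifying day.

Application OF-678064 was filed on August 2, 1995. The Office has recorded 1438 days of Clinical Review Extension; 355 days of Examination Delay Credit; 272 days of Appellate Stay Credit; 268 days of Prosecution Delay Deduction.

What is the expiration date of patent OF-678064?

Base term: filing date + 17 years → 2 August 2012.
Clinical Review Extension: 1438 days claimed exceeds the 656-day cap, so +656 days → 20 May 2014.
Examination Delay Credit: +355 days → 10 May 2015.
Appellate Stay Credit: +272 days → 6 February 2016.
Prosecution Delay Deduction: −268 days → 14 May 2015.

May 14, 2015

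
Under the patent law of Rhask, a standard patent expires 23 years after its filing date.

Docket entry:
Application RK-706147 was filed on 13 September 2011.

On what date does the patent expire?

September 13, 2034

Filing date + 23 years → 13 September 2034.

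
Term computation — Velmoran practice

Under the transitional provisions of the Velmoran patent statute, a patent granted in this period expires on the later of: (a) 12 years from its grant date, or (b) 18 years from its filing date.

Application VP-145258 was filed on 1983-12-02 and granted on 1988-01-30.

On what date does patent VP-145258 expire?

(a) grant + 12 years → 30 January 2000.
(b) filing + 18 years → 2 December 2001.
Later of the two: 2 December 2001.

2001-12-02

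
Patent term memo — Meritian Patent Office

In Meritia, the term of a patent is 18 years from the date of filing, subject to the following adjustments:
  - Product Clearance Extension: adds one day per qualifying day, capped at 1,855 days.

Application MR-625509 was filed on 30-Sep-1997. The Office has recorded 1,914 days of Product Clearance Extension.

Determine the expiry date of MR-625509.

October 28, 2020

Base term: filing date + 18 years → 30 September 2015.
Product Clearance Extension: 1914 days claimed exceeds the 1855-day cap, so +1855 days → 28 October 2020.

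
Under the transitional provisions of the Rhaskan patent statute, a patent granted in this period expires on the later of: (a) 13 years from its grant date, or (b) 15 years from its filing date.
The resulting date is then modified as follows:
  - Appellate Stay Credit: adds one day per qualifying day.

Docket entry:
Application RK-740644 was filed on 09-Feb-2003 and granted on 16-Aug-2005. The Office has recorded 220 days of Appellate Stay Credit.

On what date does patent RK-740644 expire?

(a) grant + 13 years → 16 August 2018.
(b) filing + 15 years → 9 February 2018.
Later of the two: 16 August 2018.
Appellate Stay Credit: +220 days → 24 March 2019.

2019-03-24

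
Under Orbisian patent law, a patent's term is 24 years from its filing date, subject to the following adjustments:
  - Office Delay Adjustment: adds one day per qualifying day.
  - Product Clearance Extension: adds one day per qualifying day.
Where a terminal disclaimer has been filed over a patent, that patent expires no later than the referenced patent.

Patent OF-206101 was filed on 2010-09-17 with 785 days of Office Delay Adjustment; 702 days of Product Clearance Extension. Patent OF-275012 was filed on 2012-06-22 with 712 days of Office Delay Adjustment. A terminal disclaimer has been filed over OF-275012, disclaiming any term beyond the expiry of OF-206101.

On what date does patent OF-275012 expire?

June 4, 2038

Natural term of OF-275012:
  Base: filing + 24 years → 22 June 2036.
  Office Delay Adjustment: +712 days → 4 June 2038.
Expiry of referenced patent OF-206101:
  Base: filing + 24 years → 17 September 2034.
  Office Delay Adjustment: +785 days → 10 November 2036.
  Product Clearance Extension: +702 days → 13 October 2038.
Terminal disclaimer: OF-275012 expires on the earlier of 4 June 2038 and 13 October 2038.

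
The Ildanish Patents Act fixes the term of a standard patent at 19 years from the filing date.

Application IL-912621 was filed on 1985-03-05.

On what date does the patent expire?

March 5, 2004

Filing date + 19 years → 5 March 2004.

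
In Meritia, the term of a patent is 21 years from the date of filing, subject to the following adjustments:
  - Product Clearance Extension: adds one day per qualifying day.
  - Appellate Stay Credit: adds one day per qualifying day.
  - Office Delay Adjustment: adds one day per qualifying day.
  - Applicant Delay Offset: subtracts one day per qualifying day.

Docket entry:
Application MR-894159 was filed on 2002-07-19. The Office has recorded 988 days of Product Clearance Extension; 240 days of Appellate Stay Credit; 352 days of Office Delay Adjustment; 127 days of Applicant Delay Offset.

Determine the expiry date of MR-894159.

2027-07-11

Base term: filing date + 21 years → 19 July 2023.
Product Clearance Extension: +988 days → 2 April 2026.
Appellate Stay Credit: +240 days → 28 November 2026.
Office Delay Adjustment: +352 days → 15 November 2027.
Applicant Delay Offset: −127 days → 11 July 2027.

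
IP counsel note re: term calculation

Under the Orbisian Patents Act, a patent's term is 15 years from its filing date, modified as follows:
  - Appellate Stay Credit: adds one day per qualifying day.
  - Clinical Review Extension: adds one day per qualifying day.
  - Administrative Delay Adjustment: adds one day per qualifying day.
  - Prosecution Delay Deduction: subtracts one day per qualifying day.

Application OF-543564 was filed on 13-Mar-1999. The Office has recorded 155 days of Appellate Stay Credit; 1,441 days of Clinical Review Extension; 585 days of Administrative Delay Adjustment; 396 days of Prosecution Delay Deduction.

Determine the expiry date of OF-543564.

Base term: filing date + 15 years → 13 March 2014.
Appellate Stay Credit: +155 days → 15 August 2014.
Clinical Review Extension: +1441 days → 26 July 2018.
Administrative Delay Adjustment: +585 days → 2 March 2020.
Prosecution Delay Deduction: −396 days → 31 January 2019.

January 31, 2019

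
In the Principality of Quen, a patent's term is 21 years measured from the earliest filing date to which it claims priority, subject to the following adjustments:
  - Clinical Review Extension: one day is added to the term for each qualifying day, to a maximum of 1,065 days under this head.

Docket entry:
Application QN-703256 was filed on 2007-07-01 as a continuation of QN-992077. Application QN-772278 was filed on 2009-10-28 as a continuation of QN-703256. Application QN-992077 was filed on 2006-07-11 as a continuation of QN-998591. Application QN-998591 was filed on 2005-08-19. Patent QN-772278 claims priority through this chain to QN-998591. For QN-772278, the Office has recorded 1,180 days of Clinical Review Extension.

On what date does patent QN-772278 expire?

Earliest priority filing: 19 August 2005.
Base term: 19 August 2005 + 21 years → 19 August 2026.
Clinical Review Extension: 1180 days claimed exceeds the 1065-day cap, so +1065 days → 19 July 2029.

2029-07-19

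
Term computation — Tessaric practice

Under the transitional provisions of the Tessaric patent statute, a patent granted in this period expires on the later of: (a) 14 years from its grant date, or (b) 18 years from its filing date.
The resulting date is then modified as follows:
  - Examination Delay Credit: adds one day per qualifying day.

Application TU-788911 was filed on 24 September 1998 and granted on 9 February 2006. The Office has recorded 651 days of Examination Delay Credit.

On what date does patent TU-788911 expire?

2021-11-21

(a) grant + 14 years → 9 February 2020.
(b) filing + 18 years → 24 September 2016.
Later of the two: 9 February 2020.
Examination Delay Credit: +651 days → 21 November 2021.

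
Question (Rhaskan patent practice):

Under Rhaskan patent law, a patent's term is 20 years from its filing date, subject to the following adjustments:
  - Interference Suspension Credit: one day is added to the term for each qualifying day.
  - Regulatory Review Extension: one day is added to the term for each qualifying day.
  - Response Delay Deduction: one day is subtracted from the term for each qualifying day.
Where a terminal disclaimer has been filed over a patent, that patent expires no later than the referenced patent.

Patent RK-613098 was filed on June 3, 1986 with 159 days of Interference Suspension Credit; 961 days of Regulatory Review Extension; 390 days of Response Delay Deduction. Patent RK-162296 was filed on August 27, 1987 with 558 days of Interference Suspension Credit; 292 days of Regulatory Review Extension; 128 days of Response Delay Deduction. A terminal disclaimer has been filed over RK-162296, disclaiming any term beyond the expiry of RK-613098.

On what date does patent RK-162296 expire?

June 2, 2008

Natural term of RK-162296:
  Base: filing + 20 years → 27 August 2007.
  Interference Suspension Credit: +558 days → 7 March 2009.
  Regulatory Review Extension: +292 days → 24 December 2009.
  Response Delay Deduction: −128 days → 18 August 2009.
Expiry of referenced patent RK-613098:
  Base: filing + 20 years → 3 June 2006.
  Interference Suspension Credit: +159 days → 9 November 2006.
  Regulatory Review Extension: +961 days → 27 June 2009.
  Response Delay Deduction: −390 days → 2 June 2008.
Terminal disclaimer: RK-162296 expires on the earlier of 18 August 2009 and 2 June 2008.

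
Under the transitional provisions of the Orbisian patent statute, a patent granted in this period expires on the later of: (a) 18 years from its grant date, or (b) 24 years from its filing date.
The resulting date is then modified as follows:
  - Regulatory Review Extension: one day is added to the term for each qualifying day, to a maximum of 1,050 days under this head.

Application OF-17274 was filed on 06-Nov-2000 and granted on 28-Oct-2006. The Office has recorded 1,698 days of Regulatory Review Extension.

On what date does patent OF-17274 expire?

(a) grant + 18 years → 28 October 2024.
(b) filing + 24 years → 6 November 2024.
Later of the two: 6 November 2024.
Regulatory Review Extension: 1698 days claimed exceeds the 1050-day cap, so +1050 days → 22 September 2027.

September 22, 2027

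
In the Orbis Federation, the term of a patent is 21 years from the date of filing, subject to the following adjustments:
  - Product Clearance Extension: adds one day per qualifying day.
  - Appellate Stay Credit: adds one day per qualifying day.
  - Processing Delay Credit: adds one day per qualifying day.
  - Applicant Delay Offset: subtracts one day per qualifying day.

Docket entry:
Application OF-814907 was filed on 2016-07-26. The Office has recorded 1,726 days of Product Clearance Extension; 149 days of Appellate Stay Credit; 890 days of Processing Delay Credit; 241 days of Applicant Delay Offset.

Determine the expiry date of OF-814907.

Base term: filing date + 21 years → 26 July 2037.
Product Clearance Extension: +1726 days → 17 April 2042.
Appellate Stay Credit: +149 days → 13 September 2042.
Processing Delay Credit: +890 days → 19 February 2045.
Applicant Delay Offset: −241 days → 23 June 2044.

2044-06-23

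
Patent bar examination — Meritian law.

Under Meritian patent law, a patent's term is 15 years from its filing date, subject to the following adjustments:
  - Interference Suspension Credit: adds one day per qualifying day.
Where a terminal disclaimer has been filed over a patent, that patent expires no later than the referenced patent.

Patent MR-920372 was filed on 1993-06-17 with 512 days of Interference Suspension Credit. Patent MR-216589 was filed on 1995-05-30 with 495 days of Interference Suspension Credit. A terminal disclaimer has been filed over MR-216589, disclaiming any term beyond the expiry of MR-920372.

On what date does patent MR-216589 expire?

Natural term of MR-216589:
  Base: filing + 15 years → 30 May 2010.
  Interference Suspension Credit: +495 days → 7 October 2011.
Expiry of referenced patent MR-920372:
  Base: filing + 15 years → 17 June 2008.
  Interference Suspension Credit: +512 days → 11 November 2009.
Terminal disclaimer: MR-216589 expires on the earlier of 7 October 2011 and 11 November 2009.

2009-11-11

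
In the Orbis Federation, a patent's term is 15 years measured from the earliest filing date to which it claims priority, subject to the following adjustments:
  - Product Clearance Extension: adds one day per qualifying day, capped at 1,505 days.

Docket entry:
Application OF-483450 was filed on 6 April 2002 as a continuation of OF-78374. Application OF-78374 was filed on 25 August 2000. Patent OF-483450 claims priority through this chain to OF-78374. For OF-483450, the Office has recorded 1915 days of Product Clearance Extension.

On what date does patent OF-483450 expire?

Earliest priority filing: 25 August 2000.
Base term: 25 August 2000 + 15 years → 25 August 2015.
Product Clearance Extension: 1915 days claimed exceeds the 1505-day cap, so +1505 days → 8 October 2019.

2019-10-08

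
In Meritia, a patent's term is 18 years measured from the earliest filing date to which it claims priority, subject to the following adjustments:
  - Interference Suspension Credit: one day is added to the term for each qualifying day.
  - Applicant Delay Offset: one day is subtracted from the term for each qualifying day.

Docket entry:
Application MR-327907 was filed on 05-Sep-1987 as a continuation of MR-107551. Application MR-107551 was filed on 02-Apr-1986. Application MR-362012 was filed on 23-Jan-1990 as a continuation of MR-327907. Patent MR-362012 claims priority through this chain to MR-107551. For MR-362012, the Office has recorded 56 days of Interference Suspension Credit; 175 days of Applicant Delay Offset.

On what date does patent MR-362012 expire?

December 5, 2003

Earliest priority filing: 2 April 1986.
Base term: 2 April 1986 + 18 years → 2 April 2004.
Interference Suspension Credit: +56 days → 28 May 2004.
Applicant Delay Offset: −175 days → 5 December 2003.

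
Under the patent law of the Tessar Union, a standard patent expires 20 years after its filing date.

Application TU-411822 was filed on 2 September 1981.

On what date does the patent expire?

Filing date + 20 years → 2 September 2001.

September 2, 2001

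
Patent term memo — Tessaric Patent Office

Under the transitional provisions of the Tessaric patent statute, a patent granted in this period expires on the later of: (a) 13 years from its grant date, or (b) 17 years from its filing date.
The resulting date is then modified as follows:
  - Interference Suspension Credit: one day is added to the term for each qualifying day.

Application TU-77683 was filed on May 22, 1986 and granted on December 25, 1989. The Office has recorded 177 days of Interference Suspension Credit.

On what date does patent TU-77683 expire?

2003-11-15

(a) grant + 13 years → 25 December 2002.
(b) filing + 17 years → 22 May 2003.
Later of the two: 22 May 2003.
Interference Suspension Credit: +177 days → 15 November 2003.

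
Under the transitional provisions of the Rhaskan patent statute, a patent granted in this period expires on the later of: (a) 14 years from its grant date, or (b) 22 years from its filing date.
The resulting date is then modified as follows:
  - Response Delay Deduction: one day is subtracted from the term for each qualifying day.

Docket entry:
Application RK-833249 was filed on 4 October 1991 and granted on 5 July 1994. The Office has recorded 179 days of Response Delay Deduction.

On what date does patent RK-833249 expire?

(a) grant + 14 years → 5 July 2008.
(b) filing + 22 years → 4 October 2013.
Later of the two: 4 October 2013.
Response Delay Deduction: −179 days → 8 April 2013.

April 8, 2013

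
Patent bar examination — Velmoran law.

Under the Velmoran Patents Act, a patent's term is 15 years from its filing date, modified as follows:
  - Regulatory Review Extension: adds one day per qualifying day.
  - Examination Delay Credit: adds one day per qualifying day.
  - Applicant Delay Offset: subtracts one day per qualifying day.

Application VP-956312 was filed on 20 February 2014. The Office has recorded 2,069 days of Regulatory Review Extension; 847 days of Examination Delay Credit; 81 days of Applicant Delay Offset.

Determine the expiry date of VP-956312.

Base term: filing date + 15 years → 20 February 2029.
Regulatory Review Extension: +2069 days → 21 October 2034.
Examination Delay Credit: +847 days → 14 February 2037.
Applicant Delay Offset: −81 days → 25 November 2036.

November 25, 2036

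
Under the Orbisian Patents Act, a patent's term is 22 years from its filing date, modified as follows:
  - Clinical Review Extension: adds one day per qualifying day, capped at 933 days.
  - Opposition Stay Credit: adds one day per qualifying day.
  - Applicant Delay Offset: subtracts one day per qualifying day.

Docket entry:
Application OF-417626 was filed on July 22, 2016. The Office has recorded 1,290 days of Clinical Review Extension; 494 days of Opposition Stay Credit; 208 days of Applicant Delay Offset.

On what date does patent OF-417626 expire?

Base term: filing date + 22 years → 22 July 2038.
Clinical Review Extension: 1290 days claimed exceeds the 933-day cap, so +933 days → 9 February 2041.
Opposition Stay Credit: +494 days → 18 June 2042.
Applicant Delay Offset: −208 days → 22 November 2041.

2041-11-22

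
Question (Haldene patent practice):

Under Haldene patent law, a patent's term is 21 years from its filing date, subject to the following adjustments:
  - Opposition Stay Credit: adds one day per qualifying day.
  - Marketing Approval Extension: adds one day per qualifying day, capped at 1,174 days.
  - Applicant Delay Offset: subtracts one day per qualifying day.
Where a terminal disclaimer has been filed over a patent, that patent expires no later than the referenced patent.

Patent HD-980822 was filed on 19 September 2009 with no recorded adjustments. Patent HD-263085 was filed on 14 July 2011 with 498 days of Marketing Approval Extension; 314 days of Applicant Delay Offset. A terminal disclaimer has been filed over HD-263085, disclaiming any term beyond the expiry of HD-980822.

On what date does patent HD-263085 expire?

Natural term of HD-263085:
  Base: filing + 21 years → 14 July 2032.
  Marketing Approval Extension: 498 days (within the 1174-day cap) → +498 days → 24 November 2033.
  Applicant Delay Offset: −314 days → 14 January 2033.
Expiry of referenced patent HD-980822:
  Base: filing + 21 years → 19 September 2030.
Terminal disclaimer: HD-263085 expires on the earlier of 14 January 2033 and 19 September 2030.

2030-09-19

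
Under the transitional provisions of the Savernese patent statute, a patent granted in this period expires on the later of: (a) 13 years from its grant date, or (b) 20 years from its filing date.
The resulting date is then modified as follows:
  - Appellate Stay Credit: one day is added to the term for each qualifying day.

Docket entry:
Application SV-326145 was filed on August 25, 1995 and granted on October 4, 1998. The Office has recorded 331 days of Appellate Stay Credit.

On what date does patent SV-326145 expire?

(a) grant + 13 years → 4 October 2011.
(b) filing + 20 years → 25 August 2015.
Later of the two: 25 August 2015.
Appellate Stay Credit: +331 days → 21 July 2016.

2016-07-21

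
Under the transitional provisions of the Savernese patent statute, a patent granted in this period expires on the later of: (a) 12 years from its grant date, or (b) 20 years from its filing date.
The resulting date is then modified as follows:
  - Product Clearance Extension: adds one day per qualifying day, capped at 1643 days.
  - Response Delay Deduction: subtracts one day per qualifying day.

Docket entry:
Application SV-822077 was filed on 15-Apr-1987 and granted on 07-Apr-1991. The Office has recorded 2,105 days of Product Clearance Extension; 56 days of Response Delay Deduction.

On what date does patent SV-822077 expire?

(a) grant + 12 years → 7 April 2003.
(b) filing + 20 years → 15 April 2007.
Later of the two: 15 April 2007.
Product Clearance Extension: 2105 days claimed exceeds the 1643-day cap, so +1643 days → 14 October 2011.
Response Delay Deduction: −56 days → 19 August 2011.

August 19, 2011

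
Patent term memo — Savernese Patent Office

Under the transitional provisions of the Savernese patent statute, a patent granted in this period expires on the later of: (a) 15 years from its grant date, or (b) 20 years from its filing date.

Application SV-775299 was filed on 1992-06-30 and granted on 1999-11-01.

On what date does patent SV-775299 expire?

2014-11-01

(a) grant + 15 years → 1 November 2014.
(b) filing + 20 years → 30 June 2012.
Later of the two: 1 November 2014.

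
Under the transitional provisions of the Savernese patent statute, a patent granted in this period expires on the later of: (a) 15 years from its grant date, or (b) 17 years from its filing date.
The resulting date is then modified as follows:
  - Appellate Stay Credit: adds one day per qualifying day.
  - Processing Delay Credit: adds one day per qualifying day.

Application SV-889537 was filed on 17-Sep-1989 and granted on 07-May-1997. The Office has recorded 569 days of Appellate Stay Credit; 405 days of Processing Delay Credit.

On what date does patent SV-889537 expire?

(a) grant + 15 years → 7 May 2012.
(b) filing + 17 years → 17 September 2006.
Later of the two: 7 May 2012.
Appellate Stay Credit: +569 days → 27 November 2013.
Processing Delay Credit: +405 days → 6 January 2015.

January 6, 2015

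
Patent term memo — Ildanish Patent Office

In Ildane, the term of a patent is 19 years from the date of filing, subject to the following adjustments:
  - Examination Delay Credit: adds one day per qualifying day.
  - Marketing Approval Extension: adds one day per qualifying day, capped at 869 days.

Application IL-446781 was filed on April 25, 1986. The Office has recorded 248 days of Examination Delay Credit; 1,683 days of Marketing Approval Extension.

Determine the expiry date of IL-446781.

Base term: filing date + 19 years → 25 April 2005.
Examination Delay Credit: +248 days → 29 December 2005.
Marketing Approval Extension: 1683 days claimed exceeds the 869-day cap, so +869 days → 16 May 2008.

2008-05-16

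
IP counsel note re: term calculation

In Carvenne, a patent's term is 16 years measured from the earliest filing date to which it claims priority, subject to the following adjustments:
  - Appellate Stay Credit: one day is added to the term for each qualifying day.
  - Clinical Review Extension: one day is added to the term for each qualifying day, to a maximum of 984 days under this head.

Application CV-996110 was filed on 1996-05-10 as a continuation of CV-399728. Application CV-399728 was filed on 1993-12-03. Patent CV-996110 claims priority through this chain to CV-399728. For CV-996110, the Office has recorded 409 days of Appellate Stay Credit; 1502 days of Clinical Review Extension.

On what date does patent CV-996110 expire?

Earliest priority filing: 3 December 1993.
Base term: 3 December 1993 + 16 years → 3 December 2009.
Appellate Stay Credit: +409 days → 16 January 2011.
Clinical Review Extension: 1502 days claimed exceeds the 984-day cap, so +984 days → 26 September 2013.

September 26, 2013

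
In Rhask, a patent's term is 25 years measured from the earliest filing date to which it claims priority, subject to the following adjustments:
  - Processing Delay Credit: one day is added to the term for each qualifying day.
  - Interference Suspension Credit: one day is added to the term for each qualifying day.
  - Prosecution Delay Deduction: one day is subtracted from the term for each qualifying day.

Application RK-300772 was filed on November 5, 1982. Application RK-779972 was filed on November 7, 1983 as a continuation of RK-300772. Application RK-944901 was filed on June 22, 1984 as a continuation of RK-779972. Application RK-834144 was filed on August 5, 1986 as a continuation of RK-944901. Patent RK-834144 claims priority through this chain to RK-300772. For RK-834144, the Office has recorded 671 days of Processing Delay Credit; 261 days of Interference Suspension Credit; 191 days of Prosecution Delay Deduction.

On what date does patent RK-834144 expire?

November 15, 2009

Earliest priority filing: 5 November 1982.
Base term: 5 November 1982 + 25 years → 5 November 2007.
Processing Delay Credit: +671 days → 6 September 2009.
Interference Suspension Credit: +261 days → 25 May 2010.
Prosecution Delay Deduction: −191 days → 15 November 2009.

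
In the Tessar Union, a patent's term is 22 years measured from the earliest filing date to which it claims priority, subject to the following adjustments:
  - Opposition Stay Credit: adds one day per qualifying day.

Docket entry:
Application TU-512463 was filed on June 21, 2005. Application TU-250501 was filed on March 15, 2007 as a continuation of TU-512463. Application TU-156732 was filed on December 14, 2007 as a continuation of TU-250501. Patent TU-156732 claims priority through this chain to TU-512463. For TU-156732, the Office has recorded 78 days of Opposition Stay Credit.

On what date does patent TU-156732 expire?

Earliest priority filing: 21 June 2005.
Base term: 21 June 2005 + 22 years → 21 June 2027.
Opposition Stay Credit: +78 days → 7 September 2027.

September 7, 2027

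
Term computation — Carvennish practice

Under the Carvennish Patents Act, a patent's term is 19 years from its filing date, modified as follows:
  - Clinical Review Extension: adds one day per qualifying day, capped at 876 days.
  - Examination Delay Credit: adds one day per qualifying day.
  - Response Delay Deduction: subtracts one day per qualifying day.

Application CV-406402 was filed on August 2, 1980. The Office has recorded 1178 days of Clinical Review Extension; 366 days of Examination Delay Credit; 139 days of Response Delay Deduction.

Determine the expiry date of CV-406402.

August 9, 2002

Base term: filing date + 19 years → 2 August 1999.
Clinical Review Extension: 1178 days claimed exceeds the 876-day cap, so +876 days → 25 December 2001.
Examination Delay Credit: +366 days → 26 December 2002.
Response Delay Deduction: −139 days → 9 August 2002.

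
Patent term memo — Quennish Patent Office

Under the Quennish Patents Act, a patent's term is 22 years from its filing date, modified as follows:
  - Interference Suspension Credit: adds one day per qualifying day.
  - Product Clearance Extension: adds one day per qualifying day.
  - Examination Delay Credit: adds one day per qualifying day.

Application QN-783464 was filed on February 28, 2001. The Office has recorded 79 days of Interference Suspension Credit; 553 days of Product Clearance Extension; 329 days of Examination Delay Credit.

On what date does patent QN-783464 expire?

October 16, 2025

Base term: filing date + 22 years → 28 February 2023.
Interference Suspension Credit: +79 days → 18 May 2023.
Product Clearance Extension: +553 days → 21 November 2024.
Examination Delay Credit: +329 days → 16 October 2025.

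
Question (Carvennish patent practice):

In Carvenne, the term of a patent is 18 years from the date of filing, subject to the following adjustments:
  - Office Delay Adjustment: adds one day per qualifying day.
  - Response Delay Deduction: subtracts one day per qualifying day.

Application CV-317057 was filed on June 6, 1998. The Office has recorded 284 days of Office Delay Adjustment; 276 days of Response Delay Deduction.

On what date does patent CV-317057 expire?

Base term: filing date + 18 years → 6 June 2016.
Office Delay Adjustment: +284 days → 17 March 2017.
Response Delay Deduction: −276 days → 14 June 2016.

June 14, 2016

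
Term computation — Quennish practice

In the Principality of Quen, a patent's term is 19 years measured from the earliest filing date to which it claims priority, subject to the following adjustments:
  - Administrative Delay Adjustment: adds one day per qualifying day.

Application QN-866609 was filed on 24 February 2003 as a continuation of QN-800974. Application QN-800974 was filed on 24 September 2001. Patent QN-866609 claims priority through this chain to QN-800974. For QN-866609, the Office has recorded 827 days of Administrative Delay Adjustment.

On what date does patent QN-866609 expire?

2022-12-30

Earliest priority filing: 24 September 2001.
Base term: 24 September 2001 + 19 years → 24 September 2020.
Administrative Delay Adjustment: +827 days → 30 December 2022.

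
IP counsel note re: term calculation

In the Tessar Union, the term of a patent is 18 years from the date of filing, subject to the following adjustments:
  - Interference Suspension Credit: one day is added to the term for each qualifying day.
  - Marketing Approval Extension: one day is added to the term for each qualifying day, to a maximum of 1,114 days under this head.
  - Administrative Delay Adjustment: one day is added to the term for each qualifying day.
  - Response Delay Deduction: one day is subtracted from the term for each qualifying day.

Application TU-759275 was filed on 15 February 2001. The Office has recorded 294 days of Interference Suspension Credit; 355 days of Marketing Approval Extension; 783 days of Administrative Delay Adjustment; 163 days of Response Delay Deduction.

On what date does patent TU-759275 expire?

Base term: filing date + 18 years → 15 February 2019.
Interference Suspension Credit: +294 days → 6 December 2019.
Marketing Approval Extension: 355 days (within the 1114-day cap) → +355 days → 25 November 2020.
Administrative Delay Adjustment: +783 days → 17 January 2023.
Response Delay Deduction: −163 days → 7 August 2022.

August 7, 2022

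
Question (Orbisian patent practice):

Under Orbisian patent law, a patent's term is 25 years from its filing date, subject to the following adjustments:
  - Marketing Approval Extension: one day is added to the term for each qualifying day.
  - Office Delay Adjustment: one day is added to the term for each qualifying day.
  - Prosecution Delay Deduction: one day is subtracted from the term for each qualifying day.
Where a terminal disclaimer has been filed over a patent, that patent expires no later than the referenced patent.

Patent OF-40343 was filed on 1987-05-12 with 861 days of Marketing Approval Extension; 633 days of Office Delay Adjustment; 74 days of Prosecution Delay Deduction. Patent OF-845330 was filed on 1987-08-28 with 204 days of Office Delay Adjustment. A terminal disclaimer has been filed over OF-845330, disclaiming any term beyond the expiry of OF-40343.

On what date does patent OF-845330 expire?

Natural term of OF-845330:
  Base: filing + 25 years → 28 August 2012.
  Office Delay Adjustment: +204 days → 20 March 2013.
Expiry of referenced patent OF-40343:
  Base: filing + 25 years → 12 May 2012.
  Marketing Approval Extension: +861 days → 20 September 2014.
  Office Delay Adjustment: +633 days → 14 June 2016.
  Prosecution Delay Deduction: −74 days → 1 April 2016.
Terminal disclaimer: OF-845330 expires on the earlier of 20 March 2013 and 1 April 2016.

2013-03-20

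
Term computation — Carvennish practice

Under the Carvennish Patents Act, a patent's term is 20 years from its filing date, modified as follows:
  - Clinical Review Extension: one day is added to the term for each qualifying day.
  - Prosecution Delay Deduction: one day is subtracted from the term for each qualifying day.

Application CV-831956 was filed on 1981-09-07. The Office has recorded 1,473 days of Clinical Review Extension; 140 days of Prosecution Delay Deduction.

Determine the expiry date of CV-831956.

May 2, 2005

Base term: filing date + 20 years → 7 September 2001.
Clinical Review Extension: +1473 days → 19 September 2005.
Prosecution Delay Deduction: −140 days → 2 May 2005.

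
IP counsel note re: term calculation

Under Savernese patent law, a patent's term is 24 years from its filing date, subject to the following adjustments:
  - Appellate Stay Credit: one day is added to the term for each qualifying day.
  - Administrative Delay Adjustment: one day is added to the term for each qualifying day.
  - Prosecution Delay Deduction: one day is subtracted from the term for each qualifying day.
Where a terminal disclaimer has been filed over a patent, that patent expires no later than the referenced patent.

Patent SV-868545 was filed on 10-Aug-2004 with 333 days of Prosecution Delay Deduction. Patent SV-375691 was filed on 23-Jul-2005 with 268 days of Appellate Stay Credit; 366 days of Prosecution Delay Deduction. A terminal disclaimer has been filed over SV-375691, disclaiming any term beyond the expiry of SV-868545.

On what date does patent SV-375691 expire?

Natural term of SV-375691:
  Base: filing + 24 years → 23 July 2029.
  Appellate Stay Credit: +268 days → 17 April 2030.
  Prosecution Delay Deduction: −366 days → 16 April 2029.
Expiry of referenced patent SV-868545:
  Base: filing + 24 years → 10 August 2028.
  Prosecution Delay Deduction: −333 days → 12 September 2027.
Terminal disclaimer: SV-375691 expires on the earlier of 16 April 2029 and 12 September 2027.

September 12, 2027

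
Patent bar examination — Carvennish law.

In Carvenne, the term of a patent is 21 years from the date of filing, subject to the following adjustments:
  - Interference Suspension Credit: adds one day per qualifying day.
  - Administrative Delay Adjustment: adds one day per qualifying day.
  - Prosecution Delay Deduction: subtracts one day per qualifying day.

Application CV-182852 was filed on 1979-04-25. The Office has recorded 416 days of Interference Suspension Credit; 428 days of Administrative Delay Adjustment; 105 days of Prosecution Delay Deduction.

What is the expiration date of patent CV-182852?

May 4, 2002

Base term: filing date + 21 years → 25 April 2000.
Interference Suspension Credit: +416 days → 15 June 2001.
Administrative Delay Adjustment: +428 days → 17 August 2002.
Prosecution Delay Deduction: −105 days → 4 May 2002.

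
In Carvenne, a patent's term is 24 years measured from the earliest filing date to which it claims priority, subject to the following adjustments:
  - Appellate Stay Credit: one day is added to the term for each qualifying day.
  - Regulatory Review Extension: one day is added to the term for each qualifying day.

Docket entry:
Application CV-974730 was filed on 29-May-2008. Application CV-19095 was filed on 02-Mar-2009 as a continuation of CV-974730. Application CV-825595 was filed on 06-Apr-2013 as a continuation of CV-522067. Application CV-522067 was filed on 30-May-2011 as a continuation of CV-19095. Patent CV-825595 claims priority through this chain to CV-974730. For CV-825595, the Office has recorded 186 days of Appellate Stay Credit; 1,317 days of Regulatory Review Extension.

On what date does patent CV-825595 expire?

July 10, 2036

Earliest priority filing: 29 May 2008.
Base term: 29 May 2008 + 24 years → 29 May 2032.
Appellate Stay Credit: +186 days → 1 December 2032.
Regulatory Review Extension: +1317 days → 10 July 2036.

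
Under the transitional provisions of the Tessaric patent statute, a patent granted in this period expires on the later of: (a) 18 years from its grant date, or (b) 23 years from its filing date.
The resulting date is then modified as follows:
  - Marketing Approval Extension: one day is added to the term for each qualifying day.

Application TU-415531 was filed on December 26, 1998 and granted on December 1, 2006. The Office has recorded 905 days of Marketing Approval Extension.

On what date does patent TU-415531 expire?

2027-05-25

(a) grant + 18 years → 1 December 2024.
(b) filing + 23 years → 26 December 2021.
Later of the two: 1 December 2024.
Marketing Approval Extension: +905 days → 25 May 2027.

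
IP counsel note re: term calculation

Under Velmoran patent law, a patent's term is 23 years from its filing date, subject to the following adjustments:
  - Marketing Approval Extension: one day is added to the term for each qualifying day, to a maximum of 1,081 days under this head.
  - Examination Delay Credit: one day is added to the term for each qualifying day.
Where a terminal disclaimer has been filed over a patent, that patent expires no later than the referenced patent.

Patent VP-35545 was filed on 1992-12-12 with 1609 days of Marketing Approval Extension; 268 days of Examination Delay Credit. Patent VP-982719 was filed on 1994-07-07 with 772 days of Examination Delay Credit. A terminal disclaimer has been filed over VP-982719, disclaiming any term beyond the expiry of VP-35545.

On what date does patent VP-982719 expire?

August 18, 2019

Natural term of VP-982719:
  Base: filing + 23 years → 7 July 2017.
  Examination Delay Credit: +772 days → 18 August 2019.
Expiry of referenced patent VP-35545:
  Base: filing + 23 years → 12 December 2015.
  Marketing Approval Extension: 1609 days claimed exceeds the 1081-day cap, so +1081 days → 27 November 2018.
  Examination Delay Credit: +268 days → 22 August 2019.
Terminal disclaimer: VP-982719 expires on the earlier of 18 August 2019 and 22 August 2019.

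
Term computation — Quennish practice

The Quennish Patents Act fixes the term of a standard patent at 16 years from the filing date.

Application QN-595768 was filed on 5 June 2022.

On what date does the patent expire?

2038-06-05

Filing date + 16 years → 5 June 2038.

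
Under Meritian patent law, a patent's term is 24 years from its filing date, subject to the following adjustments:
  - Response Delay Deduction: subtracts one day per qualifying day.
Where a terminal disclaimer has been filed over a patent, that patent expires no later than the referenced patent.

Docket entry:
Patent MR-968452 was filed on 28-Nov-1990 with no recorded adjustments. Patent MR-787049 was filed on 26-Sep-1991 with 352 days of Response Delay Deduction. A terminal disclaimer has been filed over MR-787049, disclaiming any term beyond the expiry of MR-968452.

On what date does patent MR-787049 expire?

October 9, 2014

Natural term of MR-787049:
  Base: filing + 24 years → 26 September 2015.
  Response Delay Deduction: −352 days → 9 October 2014.
Expiry of referenced patent MR-968452:
  Base: filing + 24 years → 28 November 2014.
Terminal disclaimer: MR-787049 expires on the earlier of 9 October 2014 and 28 November 2014.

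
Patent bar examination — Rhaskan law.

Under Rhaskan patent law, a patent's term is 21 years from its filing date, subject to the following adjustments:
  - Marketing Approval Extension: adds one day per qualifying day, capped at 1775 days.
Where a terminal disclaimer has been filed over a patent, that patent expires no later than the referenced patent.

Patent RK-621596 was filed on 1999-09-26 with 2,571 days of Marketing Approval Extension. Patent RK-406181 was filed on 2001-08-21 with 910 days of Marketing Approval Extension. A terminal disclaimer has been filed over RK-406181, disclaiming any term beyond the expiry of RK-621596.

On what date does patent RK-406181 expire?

Natural term of RK-406181:
  Base: filing + 21 years → 21 August 2022.
  Marketing Approval Extension: 910 days (within the 1775-day cap) → +910 days → 16 February 2025.
Expiry of referenced patent RK-621596:
  Base: filing + 21 years → 26 September 2020.
  Marketing Approval Extension: 2571 days claimed exceeds the 1775-day cap, so +1775 days → 6 August 2025.
Terminal disclaimer: RK-406181 expires on the earlier of 16 February 2025 and 6 August 2025.

2025-02-16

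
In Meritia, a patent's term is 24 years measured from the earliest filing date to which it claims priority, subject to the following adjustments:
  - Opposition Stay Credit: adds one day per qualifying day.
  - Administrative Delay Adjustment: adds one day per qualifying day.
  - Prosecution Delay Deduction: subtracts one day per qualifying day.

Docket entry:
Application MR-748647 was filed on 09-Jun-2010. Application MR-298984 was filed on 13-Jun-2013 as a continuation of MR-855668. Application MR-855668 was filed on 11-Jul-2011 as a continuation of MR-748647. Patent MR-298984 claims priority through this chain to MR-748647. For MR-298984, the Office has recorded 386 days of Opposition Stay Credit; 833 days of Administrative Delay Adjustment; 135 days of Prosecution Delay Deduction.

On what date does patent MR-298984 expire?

May 28, 2037

Earliest priority filing: 9 June 2010.
Base term: 9 June 2010 + 24 years → 9 June 2034.
Opposition Stay Credit: +386 days → 30 June 2035.
Administrative Delay Adjustment: +833 days → 10 October 2037.
Prosecution Delay Deduction: −135 days → 28 May 2037.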